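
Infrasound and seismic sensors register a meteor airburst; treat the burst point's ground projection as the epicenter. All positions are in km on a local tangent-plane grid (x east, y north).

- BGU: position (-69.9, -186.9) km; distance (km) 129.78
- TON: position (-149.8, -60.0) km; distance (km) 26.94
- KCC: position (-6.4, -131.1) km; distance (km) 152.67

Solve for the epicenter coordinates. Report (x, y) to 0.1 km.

Circle about each station: (x + 69.9)² + (y + 186.9)² = 129.78²; (x + 149.8)² + (y + 60.0)² = 26.94²; (x + 6.4)² + (y + 131.1)² = 152.67².
Subtracting pairs of circle equations eliminates x²+y² and gives linear equations (the radical axes):
-159.8 x + 253.8 y = 2339.50
127.0 x + 111.6 y = -29054.73
Solving the 2×2 system: x ≈ -152.5, y ≈ -86.8 km.

-152.5 km east, -86.8 km north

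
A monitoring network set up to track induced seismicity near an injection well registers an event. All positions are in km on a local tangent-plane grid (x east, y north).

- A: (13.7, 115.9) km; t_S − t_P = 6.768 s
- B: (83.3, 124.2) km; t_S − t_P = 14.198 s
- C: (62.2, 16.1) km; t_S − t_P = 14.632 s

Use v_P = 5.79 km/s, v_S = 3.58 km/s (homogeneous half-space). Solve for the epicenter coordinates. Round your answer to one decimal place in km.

Distance from S−P lag: d = Δt · v_P v_S / (v_P − v_S) = Δt · (5.79·3.58)/(5.79−3.58) ≈ 9.3793·Δt.
So d_A = 63.48, d_B = 133.17, d_C = 137.24 km.
Circle about each station: (x − 13.7)² + (y − 115.9)² = 63.48²; (x − 83.3)² + (y − 124.2)² = 133.17²; (x − 62.2)² + (y − 16.1)² = 137.24².
Subtracting the A equation from the B and C equations removes the quadratic terms:
139.2 x + 16.6 y = -4960.51
97.0 x − 199.6 y = -24297.56
Solving the 2×2 system: x ≈ -47.4, y ≈ 98.7 km.
Check against A (with the unrounded x, y): √((x − 13.7)²+(y − 115.9)²) = 63.48 ≈ 63.48 km. ✓

-47.4 km east, 98.7 km north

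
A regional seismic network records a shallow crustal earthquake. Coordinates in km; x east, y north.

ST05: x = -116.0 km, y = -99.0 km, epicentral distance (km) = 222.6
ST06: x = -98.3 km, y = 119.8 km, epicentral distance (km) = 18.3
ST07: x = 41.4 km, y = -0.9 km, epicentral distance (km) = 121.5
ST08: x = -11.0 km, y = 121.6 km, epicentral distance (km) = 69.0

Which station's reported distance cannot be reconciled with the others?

Solve using three stations at a time. Using ST05, ST06, ST08 (subtract circle equations pairwise → linear system) gives (x, y) ≈ (-80.0, 120.7).
Distances from that point to each station vs reported:
  ST05: calculated 222.6 vs reported 222.6 → residual 0.0 km
  ST06: calculated 18.3 vs reported 18.3 → residual 0.0 km
  ST07: calculated 171.8 vs reported 121.5 → residual 50.3 km
  ST08: calculated 69.0 vs reported 69.0 → residual 0.0 km
ST05, ST06, ST08 are mutually consistent (residuals ≈ 0); ST07 is off by 50.3 km.

ST07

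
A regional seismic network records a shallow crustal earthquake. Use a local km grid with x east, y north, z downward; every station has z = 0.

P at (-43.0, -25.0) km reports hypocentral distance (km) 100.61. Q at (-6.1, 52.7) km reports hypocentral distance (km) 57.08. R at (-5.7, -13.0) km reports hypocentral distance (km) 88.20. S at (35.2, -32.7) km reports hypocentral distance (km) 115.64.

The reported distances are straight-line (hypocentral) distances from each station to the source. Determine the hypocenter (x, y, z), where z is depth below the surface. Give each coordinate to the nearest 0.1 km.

x ≈ -16.5 km, y ≈ 54.2 km, depth ≈ 56.1 km

Each station gives a sphere (x−x_i)² + (y−y_i)² + z² = d_i² (stations at z=0).
Subtracting the P sphere from Q and R: z² cancels, leaving linear equations in x and y:
73.8 x + 155.4 y = 7204.75
74.6 x + 24.0 y = 70.62
Solving: x ≈ -16.488, y ≈ 54.193 km (keep extra digits for the depth step; rounded: -16.5, 54.2).
Then from the P sphere: z² = 100.61² − (x + 43.0)² − (y + 25.0)² with x = -16.488, y = 54.193, so z ≈ 56.107 ≈ 56.1 km.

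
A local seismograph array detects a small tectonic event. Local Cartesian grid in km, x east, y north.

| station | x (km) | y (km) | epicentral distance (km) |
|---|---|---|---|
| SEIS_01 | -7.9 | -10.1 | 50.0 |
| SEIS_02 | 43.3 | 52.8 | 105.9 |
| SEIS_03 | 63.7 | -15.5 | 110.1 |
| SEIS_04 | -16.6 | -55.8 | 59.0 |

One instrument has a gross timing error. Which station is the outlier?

SEIS_01

Solve using three stations at a time. Using SEIS_02, SEIS_03, SEIS_04 (subtract circle equations pairwise → linear system) gives (x, y) ≈ (-45.9, -4.4).
Distances from that point to each station vs reported:
  SEIS_01: calculated 38.5 vs reported 50.0 → residual 11.5 km
  SEIS_02: calculated 106.0 vs reported 105.9 → residual 0.1 km
  SEIS_03: calculated 110.2 vs reported 110.1 → residual 0.1 km
  SEIS_04: calculated 59.2 vs reported 59.0 → residual 0.2 km
SEIS_02, SEIS_03, SEIS_04 are mutually consistent (residuals ≈ 0); SEIS_01 is off by 11.5 km.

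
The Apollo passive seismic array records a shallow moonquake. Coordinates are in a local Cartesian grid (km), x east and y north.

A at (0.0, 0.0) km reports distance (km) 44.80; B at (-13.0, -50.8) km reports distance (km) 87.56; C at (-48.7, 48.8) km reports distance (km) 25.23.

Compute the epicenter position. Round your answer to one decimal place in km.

(-27.2, 35.6)

Circle about each station: x² + y² = 44.80²; (x + 13.0)² + (y + 50.8)² = 87.56²; (x + 48.7)² + (y − 48.8)² = 25.23².
Subtracting the A equation from the B and C equations removes the quadratic terms:
-26.0 x − 101.6 y = -2910.07
-97.4 x + 97.6 y = 6123.62
Solving the 2×2 system: x ≈ -27.2, y ≈ 35.6 km.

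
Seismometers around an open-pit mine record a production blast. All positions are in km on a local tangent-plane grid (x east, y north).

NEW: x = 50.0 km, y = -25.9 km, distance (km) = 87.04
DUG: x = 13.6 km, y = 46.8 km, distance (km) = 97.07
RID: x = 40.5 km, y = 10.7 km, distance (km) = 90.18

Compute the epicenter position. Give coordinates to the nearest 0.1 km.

-36.4 km east, -36.4 km north

Circle about each station: (x − 50.0)² + (y + 25.9)² = 87.04²; (x − 13.6)² + (y − 46.8)² = 97.07²; (x − 40.5)² + (y − 10.7)² = 90.18².
Subtracting the NEW equation from the DUG and RID equations removes the quadratic terms:
-72.8 x + 145.4 y = -2642.23
-19.0 x + 73.2 y = -1972.54
Solving the 2×2 system: x ≈ -36.4, y ≈ -36.4 km.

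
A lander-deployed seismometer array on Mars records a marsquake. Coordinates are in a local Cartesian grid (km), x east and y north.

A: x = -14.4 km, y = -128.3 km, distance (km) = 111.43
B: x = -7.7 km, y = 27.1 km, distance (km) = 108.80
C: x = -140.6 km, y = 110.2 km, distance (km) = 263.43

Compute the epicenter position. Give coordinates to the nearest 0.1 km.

Circle about each station: (x + 14.4)² + (y + 128.3)² = 111.43²; (x + 7.7)² + (y − 27.1)² = 108.80²; (x + 140.6)² + (y − 110.2)² = 263.43².
Subtracting the A equation from the B and C equations removes the quadratic terms:
13.4 x + 310.8 y = -15295.35
-252.4 x + 477.0 y = -41734.57
Solving the 2×2 system: x ≈ 66.9, y ≈ -52.1 km.

66.9 km east, -52.1 km north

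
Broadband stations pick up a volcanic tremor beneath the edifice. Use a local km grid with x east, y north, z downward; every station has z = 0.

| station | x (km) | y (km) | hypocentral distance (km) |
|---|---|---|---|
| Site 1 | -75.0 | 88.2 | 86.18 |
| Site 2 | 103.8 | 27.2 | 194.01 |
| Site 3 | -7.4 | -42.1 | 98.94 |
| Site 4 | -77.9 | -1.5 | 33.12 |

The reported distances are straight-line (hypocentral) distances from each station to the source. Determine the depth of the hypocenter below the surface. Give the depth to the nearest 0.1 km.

z ≈ 30.3 km

Each station gives a sphere (x−x_i)² + (y−y_i)² + z² = d_i² (stations at z=0).
Subtracting the Site 1 sphere from Site 2 and Site 3: z² cancels, leaving linear equations in x and y:
357.6 x − 122.0 y = -32102.85
135.2 x − 260.6 y = -13939.20
Solving: x ≈ -86.907, y ≈ 8.401 km (keep extra digits for the depth step; rounded: -86.9, 8.4).
Then from the Site 1 sphere: z² = 86.18² − (x + 75.0)² − (y − 88.2)² with x = -86.907, y = 8.401, so z ≈ 30.288 ≈ 30.3 km.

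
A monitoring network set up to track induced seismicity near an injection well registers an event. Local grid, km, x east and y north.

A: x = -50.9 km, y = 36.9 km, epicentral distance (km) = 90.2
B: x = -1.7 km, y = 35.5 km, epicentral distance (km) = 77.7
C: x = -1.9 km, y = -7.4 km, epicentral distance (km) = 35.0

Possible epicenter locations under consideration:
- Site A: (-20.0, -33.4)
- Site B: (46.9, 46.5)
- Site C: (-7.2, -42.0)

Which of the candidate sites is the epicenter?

Site C

For each candidate, compare |candidate − station| to the reported distance:
Site A: residuals A 13.4, B 6.4, C 3.3 → max 13.4 km
Site B: residuals A 8.1, B 27.9, C 37.7 → max 37.7 km
Site C: residuals A 0.0, B 0.0, C 0.0 → max 0.0 km
Only Site C has all residuals ≈ 0.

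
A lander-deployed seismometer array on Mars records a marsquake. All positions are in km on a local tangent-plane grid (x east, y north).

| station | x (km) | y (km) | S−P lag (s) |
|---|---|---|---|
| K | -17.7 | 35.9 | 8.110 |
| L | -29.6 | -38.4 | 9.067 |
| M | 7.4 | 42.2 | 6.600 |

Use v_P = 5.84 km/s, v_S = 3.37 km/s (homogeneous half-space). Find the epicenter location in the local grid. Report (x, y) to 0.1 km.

Distance from S−P lag: d = Δt · v_P v_S / (v_P − v_S) = Δt · (5.84·3.37)/(5.84−3.37) ≈ 7.9679·Δt.
So d_K = 64.62, d_L = 72.25, d_M = 52.59 km.
Circle about each station: (x + 17.7)² + (y − 35.9)² = 64.62²; (x + 29.6)² + (y + 38.4)² = 72.25²; (x − 7.4)² + (y − 42.2)² = 52.59².
Subtracting pairs of circle equations eliminates x²+y² and gives linear equations (the radical axes):
-23.8 x − 148.6 y = -295.70
50.2 x + 12.6 y = 1643.54
Solving the 2×2 system: x ≈ 33.6, y ≈ -3.4 km.
Check against K (with the unrounded x, y): √((x + 17.7)²+(y − 35.9)²) = 64.61 ≈ 64.62 km. ✓

x ≈ 33.6 km, y ≈ -3.4 km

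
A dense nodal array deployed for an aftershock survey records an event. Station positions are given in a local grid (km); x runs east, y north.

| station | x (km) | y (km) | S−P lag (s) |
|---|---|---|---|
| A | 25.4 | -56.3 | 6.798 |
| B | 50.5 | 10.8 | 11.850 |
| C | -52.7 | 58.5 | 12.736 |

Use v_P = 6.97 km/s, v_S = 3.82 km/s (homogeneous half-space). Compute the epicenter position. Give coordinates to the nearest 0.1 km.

Distance from S−P lag: d = Δt · v_P v_S / (v_P − v_S) = Δt · (6.97·3.82)/(6.97−3.82) ≈ 8.4525·Δt.
So d_A = 57.46, d_B = 100.16, d_C = 107.65 km.
Circle about each station: (x − 25.4)² + (y + 56.3)² = 57.46²; (x − 50.5)² + (y − 10.8)² = 100.16²; (x + 52.7)² + (y − 58.5)² = 107.65².
Subtracting pairs of circle equations eliminates x²+y² and gives linear equations (the radical axes):
50.2 x + 134.2 y = -7878.33
-156.2 x + 229.6 y = -5902.18
Solving the 2×2 system: x ≈ -31.3, y ≈ -47.0 km.
Check against A (with the unrounded x, y): √((x − 25.4)²+(y + 56.3)²) = 57.46 ≈ 57.46 km. ✓

-31.3 km east, -47.0 km north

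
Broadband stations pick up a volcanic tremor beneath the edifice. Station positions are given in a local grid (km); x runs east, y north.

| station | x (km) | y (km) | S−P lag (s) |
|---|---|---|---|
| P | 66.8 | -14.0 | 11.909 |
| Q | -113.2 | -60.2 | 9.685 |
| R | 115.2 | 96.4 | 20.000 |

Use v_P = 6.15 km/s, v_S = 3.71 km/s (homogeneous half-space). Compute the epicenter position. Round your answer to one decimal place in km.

(-43.9, -1.9)

Distance from S−P lag: d = Δt · v_P v_S / (v_P − v_S) = Δt · (6.15·3.71)/(6.15−3.71) ≈ 9.3510·Δt.
So d_P = 111.36, d_Q = 90.56, d_R = 187.02 km.
Circle about each station: (x − 66.8)² + (y + 14.0)² = 111.36²; (x + 113.2)² + (y + 60.2)² = 90.56²; (x − 115.2)² + (y − 96.4)² = 187.02².
Subtracting pairs of circle equations eliminates x²+y² and gives linear equations (the radical axes):
-360.0 x − 92.4 y = 15979.98
96.8 x + 220.8 y = -4669.67
Solving the 2×2 system: x ≈ -43.9, y ≈ -1.9 km.
Check against P (with the unrounded x, y): √((x − 66.8)²+(y + 14.0)²) = 111.36 ≈ 111.36 km. ✓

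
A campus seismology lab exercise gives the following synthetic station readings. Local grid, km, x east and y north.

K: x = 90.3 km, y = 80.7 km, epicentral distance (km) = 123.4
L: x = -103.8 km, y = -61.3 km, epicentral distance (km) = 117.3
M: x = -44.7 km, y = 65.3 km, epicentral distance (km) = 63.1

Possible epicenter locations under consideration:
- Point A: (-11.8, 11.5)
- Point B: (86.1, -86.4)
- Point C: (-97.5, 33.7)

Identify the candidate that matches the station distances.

For each candidate, compare |candidate − station| to the reported distance:
Point A: residuals K 0.1, L 0.0, M 0.0 → max 0.1 km
Point B: residuals K 43.8, L 74.3, M 137.2 → max 137.2 km
Point C: residuals K 70.2, L 22.1, M 1.6 → max 70.2 km
Only Point A has all residuals ≈ 0.

Point A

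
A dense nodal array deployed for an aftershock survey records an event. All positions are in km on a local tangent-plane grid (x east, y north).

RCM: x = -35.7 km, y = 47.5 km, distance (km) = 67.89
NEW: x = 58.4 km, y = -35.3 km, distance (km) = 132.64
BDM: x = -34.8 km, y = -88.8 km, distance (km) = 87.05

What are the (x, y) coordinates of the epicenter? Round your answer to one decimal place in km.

(-71.8, -10.0)

Circle about each station: (x + 35.7)² + (y − 47.5)² = 67.89²; (x − 58.4)² + (y + 35.3)² = 132.64²; (x + 34.8)² + (y + 88.8)² = 87.05².
Subtracting the RCM equation from the NEW and BDM equations removes the quadratic terms:
188.2 x − 165.6 y = -11858.41
1.8 x − 272.6 y = 2597.09
Solving the 2×2 system: x ≈ -71.8, y ≈ -10.0 km.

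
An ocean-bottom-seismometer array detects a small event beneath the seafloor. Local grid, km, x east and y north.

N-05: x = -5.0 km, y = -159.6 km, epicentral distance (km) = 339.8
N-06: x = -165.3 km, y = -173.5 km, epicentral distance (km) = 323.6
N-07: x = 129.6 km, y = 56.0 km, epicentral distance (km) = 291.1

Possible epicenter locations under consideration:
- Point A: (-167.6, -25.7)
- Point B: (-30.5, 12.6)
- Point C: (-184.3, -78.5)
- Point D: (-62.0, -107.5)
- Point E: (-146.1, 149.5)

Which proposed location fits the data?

For each candidate, compare |candidate − station| to the reported distance:
Point A: residuals N-05 129.2, N-06 175.8, N-07 17.1 → max 175.8 km
Point B: residuals N-05 165.7, N-06 93.8, N-07 125.2 → max 165.7 km
Point C: residuals N-05 143.0, N-06 226.7, N-07 50.4 → max 226.7 km
Point D: residuals N-05 262.6, N-06 201.0, N-07 39.2 → max 262.6 km
Point E: residuals N-05 0.0, N-06 0.0, N-07 0.0 → max 0.0 km
Only Point E has all residuals ≈ 0.

Point E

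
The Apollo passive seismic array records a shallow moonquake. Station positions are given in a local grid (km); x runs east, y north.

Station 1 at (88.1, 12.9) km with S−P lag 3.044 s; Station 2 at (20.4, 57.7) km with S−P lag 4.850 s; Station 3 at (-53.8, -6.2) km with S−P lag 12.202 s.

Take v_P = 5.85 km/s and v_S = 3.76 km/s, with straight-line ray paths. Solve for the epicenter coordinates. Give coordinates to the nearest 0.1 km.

Distance from S−P lag: d = Δt · v_P v_S / (v_P − v_S) = Δt · (5.85·3.76)/(5.85−3.76) ≈ 10.5244·Δt.
So d_Station 1 = 32.04, d_Station 2 = 51.04, d_Station 3 = 128.42 km.
Circle about each station: (x − 88.1)² + (y − 12.9)² = 32.04²; (x − 20.4)² + (y − 57.7)² = 51.04²; (x + 53.8)² + (y + 6.2)² = 128.42².
Subtracting the Station 1 equation from the Station 2 and Station 3 equations removes the quadratic terms:
-135.4 x + 89.6 y = -5761.09
-283.8 x − 38.2 y = -20460.27
Solving the 2×2 system: x ≈ 67.1, y ≈ 37.1 km.

(67.1, 37.1)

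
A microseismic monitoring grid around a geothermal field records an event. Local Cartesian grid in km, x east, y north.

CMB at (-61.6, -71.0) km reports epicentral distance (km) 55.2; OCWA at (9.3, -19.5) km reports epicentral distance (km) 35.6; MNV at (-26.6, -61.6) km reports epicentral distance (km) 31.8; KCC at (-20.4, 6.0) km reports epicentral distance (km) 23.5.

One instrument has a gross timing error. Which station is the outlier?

KCC

Solve using three stations at a time. Using CMB, OCWA, MNV (subtract circle equations pairwise → linear system) gives (x, y) ≈ (-24.8, -29.8).
Distances from that point to each station vs reported:
  CMB: calculated 55.2 vs reported 55.2 → residual 0.0 km
  OCWA: calculated 35.6 vs reported 35.6 → residual 0.0 km
  MNV: calculated 31.8 vs reported 31.8 → residual 0.0 km
  KCC: calculated 36.1 vs reported 23.5 → residual 12.6 km
CMB, OCWA, MNV are mutually consistent (residuals ≈ 0); KCC is off by 12.6 km.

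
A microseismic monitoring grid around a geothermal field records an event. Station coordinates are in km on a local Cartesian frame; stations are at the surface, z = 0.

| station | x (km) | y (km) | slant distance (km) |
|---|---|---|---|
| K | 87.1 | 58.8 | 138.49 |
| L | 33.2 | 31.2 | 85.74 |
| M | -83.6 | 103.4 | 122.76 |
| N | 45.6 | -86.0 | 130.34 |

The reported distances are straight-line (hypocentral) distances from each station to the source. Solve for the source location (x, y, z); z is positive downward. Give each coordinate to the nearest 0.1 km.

Each station gives a sphere (x−x_i)² + (y−y_i)² + z² = d_i² (stations at z=0).
Subtracting the K sphere from L and M: z² cancels, leaving linear equations in x and y:
-107.8 x − 55.2 y = 2859.96
-341.4 x + 89.2 y = 10746.13
Solving: x ≈ -29.805, y ≈ 6.396 km (keep extra digits for the depth step; rounded: -29.8, 6.4).
Then from the K sphere: z² = 138.49² − (x − 87.1)² − (y − 58.8)² with x = -29.805, y = 6.396, so z ≈ 52.598 ≈ 52.6 km.

(-29.8, 6.4, 52.6)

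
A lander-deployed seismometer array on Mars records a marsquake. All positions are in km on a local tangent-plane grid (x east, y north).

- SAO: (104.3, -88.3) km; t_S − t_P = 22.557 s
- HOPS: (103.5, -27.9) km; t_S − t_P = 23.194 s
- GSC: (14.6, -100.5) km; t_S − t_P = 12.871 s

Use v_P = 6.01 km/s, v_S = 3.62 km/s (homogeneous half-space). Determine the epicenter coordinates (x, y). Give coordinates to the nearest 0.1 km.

Distance from S−P lag: d = Δt · v_P v_S / (v_P − v_S) = Δt · (6.01·3.62)/(6.01−3.62) ≈ 9.1030·Δt.
So d_SAO = 205.34, d_HOPS = 211.14, d_GSC = 117.16 km.
Circle about each station: (x − 104.3)² + (y + 88.3)² = 205.34²; (x − 103.5)² + (y + 27.9)² = 211.14²; (x − 14.6)² + (y + 100.5)² = 117.16².
Subtracting the SAO equation from the HOPS and GSC equations removes the quadratic terms:
-1.6 x + 120.8 y = -9600.30
-179.4 x − 24.4 y = 20076.08
Solving the 2×2 system: x ≈ -100.9, y ≈ -80.8 km.

x ≈ -100.9 km, y ≈ -80.8 km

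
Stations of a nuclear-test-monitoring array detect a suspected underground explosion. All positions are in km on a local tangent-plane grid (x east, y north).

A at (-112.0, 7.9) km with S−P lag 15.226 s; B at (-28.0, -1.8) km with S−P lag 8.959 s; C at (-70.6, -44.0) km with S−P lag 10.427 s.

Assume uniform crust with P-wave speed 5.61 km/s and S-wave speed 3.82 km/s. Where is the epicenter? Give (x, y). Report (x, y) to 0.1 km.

(50.3, -75.1)

Distance from S−P lag: d = Δt · v_P v_S / (v_P − v_S) = Δt · (5.61·3.82)/(5.61−3.82) ≈ 11.9722·Δt.
So d_A = 182.29, d_B = 107.26, d_C = 124.83 km.
Circle about each station: (x + 112.0)² + (y − 7.9)² = 182.29²; (x + 28.0)² + (y + 1.8)² = 107.26²; (x + 70.6)² + (y + 44.0)² = 124.83².
Subtracting pairs of circle equations eliminates x²+y² and gives linear equations (the radical axes):
168.0 x − 19.4 y = 9905.77
82.8 x − 103.8 y = 11961.07
Solving the 2×2 system: x ≈ 50.3, y ≈ -75.1 km.
Check against A (with the unrounded x, y): √((x + 112.0)²+(y − 7.9)²) = 182.29 ≈ 182.29 km. ✓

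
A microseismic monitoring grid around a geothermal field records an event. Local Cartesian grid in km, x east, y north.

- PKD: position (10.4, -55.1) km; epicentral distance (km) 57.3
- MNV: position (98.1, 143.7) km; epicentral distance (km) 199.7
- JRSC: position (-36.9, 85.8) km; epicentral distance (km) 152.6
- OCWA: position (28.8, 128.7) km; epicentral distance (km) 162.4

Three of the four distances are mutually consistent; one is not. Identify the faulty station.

MNV

Solve using three stations at a time. Using PKD, JRSC, OCWA (subtract circle equations pairwise → linear system) gives (x, y) ≈ (62.3, -30.3).
Distances from that point to each station vs reported:
  PKD: calculated 57.5 vs reported 57.3 → residual 0.2 km
  MNV: calculated 177.6 vs reported 199.7 → residual 22.1 km
  JRSC: calculated 152.7 vs reported 152.6 → residual 0.1 km
  OCWA: calculated 162.5 vs reported 162.4 → residual 0.1 km
PKD, JRSC, OCWA are mutually consistent (residuals ≈ 0); MNV is off by 22.1 km.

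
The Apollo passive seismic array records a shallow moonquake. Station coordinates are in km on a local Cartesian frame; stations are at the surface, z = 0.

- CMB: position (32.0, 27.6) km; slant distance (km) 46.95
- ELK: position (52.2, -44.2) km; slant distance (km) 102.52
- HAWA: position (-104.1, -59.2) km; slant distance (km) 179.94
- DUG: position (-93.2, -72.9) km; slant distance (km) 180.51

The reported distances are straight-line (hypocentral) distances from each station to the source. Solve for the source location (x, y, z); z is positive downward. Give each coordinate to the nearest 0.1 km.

x ≈ 34.5 km, y ≈ 47.4 km, depth ≈ 42.5 km

Each station gives a sphere (x−x_i)² + (y−y_i)² + z² = d_i² (stations at z=0).
Subtracting the CMB sphere from ELK and HAWA: z² cancels, leaving linear equations in x and y:
40.4 x − 143.6 y = -5413.33
-272.2 x − 173.6 y = -17618.41
Solving: x ≈ 34.495, y ≈ 47.402 km (keep extra digits for the depth step; rounded: 34.5, 47.4).
Then from the CMB sphere: z² = 46.95² − (x − 32.0)² − (y − 27.6)² with x = 34.495, y = 47.402, so z ≈ 42.497 ≈ 42.5 km.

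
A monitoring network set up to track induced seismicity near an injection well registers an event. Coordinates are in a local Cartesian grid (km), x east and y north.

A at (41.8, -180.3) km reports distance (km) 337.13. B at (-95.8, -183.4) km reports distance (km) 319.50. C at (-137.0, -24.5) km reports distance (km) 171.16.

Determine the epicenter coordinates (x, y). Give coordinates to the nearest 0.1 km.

Circle about each station: (x − 41.8)² + (y + 180.3)² = 337.13²; (x + 95.8)² + (y + 183.4)² = 319.50²; (x + 137.0)² + (y + 24.5)² = 171.16².
Subtracting the A equation from the B and C equations removes the quadratic terms:
-275.2 x − 6.2 y = 20134.26
-357.6 x + 311.6 y = 69474.81
Solving the 2×2 system: x ≈ -76.2, y ≈ 135.5 km.

x ≈ -76.2 km, y ≈ 135.5 km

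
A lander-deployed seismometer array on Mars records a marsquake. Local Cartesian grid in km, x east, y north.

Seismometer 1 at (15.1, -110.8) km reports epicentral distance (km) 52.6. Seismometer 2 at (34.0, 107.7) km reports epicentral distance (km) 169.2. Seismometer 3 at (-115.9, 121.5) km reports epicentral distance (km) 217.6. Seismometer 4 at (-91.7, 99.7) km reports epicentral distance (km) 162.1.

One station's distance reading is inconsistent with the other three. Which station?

Seismometer 4

Solve using three stations at a time. Using Seismometer 1, Seismometer 2, Seismometer 3 (subtract circle equations pairwise → linear system) gives (x, y) ≈ (5.5, -59.1).
Distances from that point to each station vs reported:
  Seismometer 1: calculated 52.6 vs reported 52.6 → residual 0.0 km
  Seismometer 2: calculated 169.2 vs reported 169.2 → residual 0.0 km
  Seismometer 3: calculated 217.6 vs reported 217.6 → residual 0.0 km
  Seismometer 4: calculated 186.2 vs reported 162.1 → residual 24.1 km
Seismometer 1, Seismometer 2, Seismometer 3 are mutually consistent (residuals ≈ 0); Seismometer 4 is off by 24.1 km.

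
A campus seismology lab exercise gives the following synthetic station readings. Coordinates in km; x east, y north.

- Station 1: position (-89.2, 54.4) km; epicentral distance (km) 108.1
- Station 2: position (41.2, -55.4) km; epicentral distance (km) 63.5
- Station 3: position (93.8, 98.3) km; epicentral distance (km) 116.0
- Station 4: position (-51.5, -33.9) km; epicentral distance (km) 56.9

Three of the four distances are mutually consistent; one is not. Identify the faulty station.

Station 3

Solve using three stations at a time. Using Station 1, Station 2, Station 4 (subtract circle equations pairwise → linear system) gives (x, y) ≈ (-0.9, -7.9).
Distances from that point to each station vs reported:
  Station 1: calculated 108.1 vs reported 108.1 → residual 0.0 km
  Station 2: calculated 63.5 vs reported 63.5 → residual 0.0 km
  Station 3: calculated 142.3 vs reported 116.0 → residual 26.3 km
  Station 4: calculated 56.8 vs reported 56.9 → residual 0.1 km
Station 1, Station 2, Station 4 are mutually consistent (residuals ≈ 0); Station 3 is off by 26.3 km.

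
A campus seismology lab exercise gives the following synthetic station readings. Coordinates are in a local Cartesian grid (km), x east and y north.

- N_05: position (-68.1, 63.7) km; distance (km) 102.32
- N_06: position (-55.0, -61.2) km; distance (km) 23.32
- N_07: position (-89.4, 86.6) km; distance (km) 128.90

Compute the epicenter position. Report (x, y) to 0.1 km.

Circle about each station: (x + 68.1)² + (y − 63.7)² = 102.32²; (x + 55.0)² + (y + 61.2)² = 23.32²; (x + 89.4)² + (y − 86.6)² = 128.90².
Subtracting pairs of circle equations eliminates x²+y² and gives linear equations (the radical axes):
26.2 x − 249.8 y = 8000.70
-42.6 x + 45.8 y = 650.79
Solving the 2×2 system: x ≈ -56.0, y ≈ -37.9 km.
Check against N_05 (with the unrounded x, y): √((x + 68.1)²+(y − 63.7)²) = 102.32 ≈ 102.32 km. ✓

x ≈ -56.0 km, y ≈ -37.9 km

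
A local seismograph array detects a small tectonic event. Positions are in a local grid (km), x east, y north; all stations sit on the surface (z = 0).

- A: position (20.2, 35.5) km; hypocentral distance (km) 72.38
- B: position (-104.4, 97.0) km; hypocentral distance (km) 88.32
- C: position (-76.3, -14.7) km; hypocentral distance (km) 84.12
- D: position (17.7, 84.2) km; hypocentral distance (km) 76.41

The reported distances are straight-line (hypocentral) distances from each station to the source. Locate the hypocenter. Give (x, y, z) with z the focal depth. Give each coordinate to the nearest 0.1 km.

x ≈ -39.5 km, y ≈ 50.7 km, depth ≈ 38.0 km

Each station gives a sphere (x−x_i)² + (y−y_i)² + z² = d_i² (stations at z=0).
Subtracting the A sphere from B and C: z² cancels, leaving linear equations in x and y:
-249.2 x + 123.0 y = 16078.51
-193.0 x − 100.4 y = 2532.18
Solving: x ≈ -39.495, y ≈ 50.701 km (keep extra digits for the depth step; rounded: -39.5, 50.7).
Then from the A sphere: z² = 72.38² − (x − 20.2)² − (y − 35.5)² with x = -39.495, y = 50.701, so z ≈ 38.004 ≈ 38.0 km.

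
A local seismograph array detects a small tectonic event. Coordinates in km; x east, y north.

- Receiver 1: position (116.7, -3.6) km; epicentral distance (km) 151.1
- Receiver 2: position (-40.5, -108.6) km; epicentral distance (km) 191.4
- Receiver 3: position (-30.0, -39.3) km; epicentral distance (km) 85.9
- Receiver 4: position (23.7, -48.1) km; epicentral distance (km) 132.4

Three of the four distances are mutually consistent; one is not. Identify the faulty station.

Receiver 3

Solve using three stations at a time. Using Receiver 1, Receiver 2, Receiver 4 (subtract circle equations pairwise → linear system) gives (x, y) ≈ (-9.1, 80.2).
Distances from that point to each station vs reported:
  Receiver 1: calculated 151.2 vs reported 151.1 → residual 0.1 km
  Receiver 2: calculated 191.4 vs reported 191.4 → residual 0.0 km
  Receiver 3: calculated 121.4 vs reported 85.9 → residual 35.5 km
  Receiver 4: calculated 132.5 vs reported 132.4 → residual 0.1 km
Receiver 1, Receiver 2, Receiver 4 are mutually consistent (residuals ≈ 0); Receiver 3 is off by 35.5 km.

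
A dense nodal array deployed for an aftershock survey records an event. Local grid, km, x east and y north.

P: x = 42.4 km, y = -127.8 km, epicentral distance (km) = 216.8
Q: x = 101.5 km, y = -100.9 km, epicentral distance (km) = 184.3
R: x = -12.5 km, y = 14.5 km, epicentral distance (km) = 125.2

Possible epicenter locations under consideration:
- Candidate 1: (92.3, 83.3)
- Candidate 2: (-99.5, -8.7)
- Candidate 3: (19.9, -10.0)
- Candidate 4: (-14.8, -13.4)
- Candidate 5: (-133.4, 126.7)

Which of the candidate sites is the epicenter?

For each candidate, compare |candidate − station| to the reported distance:
Candidate 1: residuals P 0.1, Q 0.1, R 0.2 → max 0.2 km
Candidate 2: residuals P 31.5, Q 36.8, R 35.2 → max 36.8 km
Candidate 3: residuals P 96.9, Q 62.1, R 84.6 → max 96.9 km
Candidate 4: residuals P 88.9, Q 38.8, R 97.2 → max 97.2 km
Candidate 5: residuals P 92.5, Q 142.8, R 39.7 → max 142.8 km
Only Candidate 1 has all residuals ≈ 0.

Candidate 1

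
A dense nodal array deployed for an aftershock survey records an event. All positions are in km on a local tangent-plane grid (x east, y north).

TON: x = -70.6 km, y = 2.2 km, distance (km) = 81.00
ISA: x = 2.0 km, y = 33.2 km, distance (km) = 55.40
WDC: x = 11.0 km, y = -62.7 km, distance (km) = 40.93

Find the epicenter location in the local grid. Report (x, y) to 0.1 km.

Circle about each station: (x + 70.6)² + (y − 2.2)² = 81.00²; (x − 2.0)² + (y − 33.2)² = 55.40²; (x − 11.0)² + (y + 62.7)² = 40.93².
Subtracting the TON equation from the ISA and WDC equations removes the quadratic terms:
145.2 x + 62.0 y = -391.12
163.2 x − 129.8 y = 3948.83
Solving the 2×2 system: x ≈ 6.7, y ≈ -22.0 km.

x ≈ 6.7 km, y ≈ -22.0 km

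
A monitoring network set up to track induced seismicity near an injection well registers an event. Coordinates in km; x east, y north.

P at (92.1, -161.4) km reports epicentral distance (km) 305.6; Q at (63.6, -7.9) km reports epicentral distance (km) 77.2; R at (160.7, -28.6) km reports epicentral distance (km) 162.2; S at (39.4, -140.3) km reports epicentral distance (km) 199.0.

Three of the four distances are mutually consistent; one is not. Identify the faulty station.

P

Solve using three stations at a time. Using Q, R, S (subtract circle equations pairwise → linear system) gives (x, y) ≈ (23.6, 58.0).
Distances from that point to each station vs reported:
  P: calculated 229.9 vs reported 305.6 → residual 75.7 km
  Q: calculated 77.1 vs reported 77.2 → residual 0.1 km
  R: calculated 162.2 vs reported 162.2 → residual 0.0 km
  S: calculated 199.0 vs reported 199.0 → residual 0.0 km
Q, R, S are mutually consistent (residuals ≈ 0); P is off by 75.7 km.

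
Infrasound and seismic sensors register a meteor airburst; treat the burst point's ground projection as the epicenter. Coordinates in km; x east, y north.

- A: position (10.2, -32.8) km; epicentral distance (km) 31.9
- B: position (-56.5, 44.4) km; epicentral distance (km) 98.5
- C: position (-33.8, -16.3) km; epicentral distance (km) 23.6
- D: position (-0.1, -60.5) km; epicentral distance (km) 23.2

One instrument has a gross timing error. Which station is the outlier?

Solve using three stations at a time. Using A, B, D (subtract circle equations pairwise → linear system) gives (x, y) ≈ (-18.6, -46.5).
Distances from that point to each station vs reported:
  A: calculated 31.9 vs reported 31.9 → residual 0.0 km
  B: calculated 98.5 vs reported 98.5 → residual 0.0 km
  C: calculated 33.8 vs reported 23.6 → residual 10.2 km
  D: calculated 23.2 vs reported 23.2 → residual 0.0 km
A, B, D are mutually consistent (residuals ≈ 0); C is off by 10.2 km.

C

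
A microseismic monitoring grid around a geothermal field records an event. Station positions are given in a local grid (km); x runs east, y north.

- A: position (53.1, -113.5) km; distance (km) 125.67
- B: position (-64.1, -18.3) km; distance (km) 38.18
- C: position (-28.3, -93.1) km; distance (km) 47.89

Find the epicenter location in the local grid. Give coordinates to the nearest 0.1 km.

Circle about each station: (x − 53.1)² + (y + 113.5)² = 125.67²; (x + 64.1)² + (y + 18.3)² = 38.18²; (x + 28.3)² + (y + 93.1)² = 47.89².
Subtracting the A equation from the B and C equations removes the quadratic terms:
-234.4 x + 190.4 y = 3077.08
-162.8 x + 40.8 y = 7266.14
Solving the 2×2 system: x ≈ -58.7, y ≈ -56.1 km.

(-58.7, -56.1)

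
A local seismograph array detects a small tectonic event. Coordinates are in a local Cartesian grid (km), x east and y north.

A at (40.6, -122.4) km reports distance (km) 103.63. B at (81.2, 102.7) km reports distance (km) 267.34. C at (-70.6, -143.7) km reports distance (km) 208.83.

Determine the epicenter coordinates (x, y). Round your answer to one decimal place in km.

Circle about each station: (x − 40.6)² + (y + 122.4)² = 103.63²; (x − 81.2)² + (y − 102.7)² = 267.34²; (x + 70.6)² + (y + 143.7)² = 208.83².
Subtracting pairs of circle equations eliminates x²+y² and gives linear equations (the radical axes):
81.2 x + 450.2 y = -60220.89
-222.4 x − 42.6 y = -23866.86
Solving the 2×2 system: x ≈ 137.7, y ≈ -158.6 km.

(137.7, -158.6)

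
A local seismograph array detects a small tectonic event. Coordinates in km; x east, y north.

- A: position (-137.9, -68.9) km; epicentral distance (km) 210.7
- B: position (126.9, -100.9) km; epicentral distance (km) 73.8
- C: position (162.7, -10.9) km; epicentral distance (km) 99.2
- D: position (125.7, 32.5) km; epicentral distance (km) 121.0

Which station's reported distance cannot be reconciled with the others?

Solve using three stations at a time. Using A, B, C (subtract circle equations pairwise → linear system) gives (x, y) ≈ (72.1, -51.4).
Distances from that point to each station vs reported:
  A: calculated 210.7 vs reported 210.7 → residual 0.0 km
  B: calculated 73.9 vs reported 73.8 → residual 0.1 km
  C: calculated 99.2 vs reported 99.2 → residual 0.0 km
  D: calculated 99.6 vs reported 121.0 → residual 21.4 km
A, B, C are mutually consistent (residuals ≈ 0); D is off by 21.4 km.

D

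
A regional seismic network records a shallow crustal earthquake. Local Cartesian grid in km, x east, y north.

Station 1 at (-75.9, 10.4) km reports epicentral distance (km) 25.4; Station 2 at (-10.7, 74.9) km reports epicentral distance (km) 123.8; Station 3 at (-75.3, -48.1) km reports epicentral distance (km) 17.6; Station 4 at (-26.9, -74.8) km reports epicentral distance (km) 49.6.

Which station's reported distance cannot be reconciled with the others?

Solve using three stations at a time. Using Station 2, Station 3, Station 4 (subtract circle equations pairwise → linear system) gives (x, y) ≈ (-60.6, -38.4).
Distances from that point to each station vs reported:
  Station 1: calculated 51.1 vs reported 25.4 → residual 25.7 km
  Station 2: calculated 123.8 vs reported 123.8 → residual 0.0 km
  Station 3: calculated 17.6 vs reported 17.6 → residual 0.0 km
  Station 4: calculated 49.6 vs reported 49.6 → residual 0.0 km
Station 2, Station 3, Station 4 are mutually consistent (residuals ≈ 0); Station 1 is off by 25.7 km.

Station 1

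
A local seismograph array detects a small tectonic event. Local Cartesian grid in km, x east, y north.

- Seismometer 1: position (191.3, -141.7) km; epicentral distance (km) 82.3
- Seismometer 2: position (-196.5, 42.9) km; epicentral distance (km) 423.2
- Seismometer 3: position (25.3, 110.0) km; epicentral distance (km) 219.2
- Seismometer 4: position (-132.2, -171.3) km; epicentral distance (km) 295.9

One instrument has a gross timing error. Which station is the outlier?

Solve using three stations at a time. Using Seismometer 1, Seismometer 3, Seismometer 4 (subtract circle equations pairwise → linear system) gives (x, y) ≈ (146.7, -72.5).
Distances from that point to each station vs reported:
  Seismometer 1: calculated 82.3 vs reported 82.3 → residual 0.0 km
  Seismometer 2: calculated 362.1 vs reported 423.2 → residual 61.1 km
  Seismometer 3: calculated 219.2 vs reported 219.2 → residual 0.0 km
  Seismometer 4: calculated 295.9 vs reported 295.9 → residual 0.0 km
Seismometer 1, Seismometer 3, Seismometer 4 are mutually consistent (residuals ≈ 0); Seismometer 2 is off by 61.1 km.

Seismometer 2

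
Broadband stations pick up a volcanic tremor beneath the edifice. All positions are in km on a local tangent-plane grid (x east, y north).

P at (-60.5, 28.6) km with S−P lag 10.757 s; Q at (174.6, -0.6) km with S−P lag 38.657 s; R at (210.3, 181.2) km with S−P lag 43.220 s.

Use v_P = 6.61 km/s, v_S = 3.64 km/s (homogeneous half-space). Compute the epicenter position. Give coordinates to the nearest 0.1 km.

Distance from S−P lag: d = Δt · v_P v_S / (v_P − v_S) = Δt · (6.61·3.64)/(6.61−3.64) ≈ 8.1011·Δt.
So d_P = 87.14, d_Q = 313.17, d_R = 350.13 km.
Circle about each station: (x + 60.5)² + (y − 28.6)² = 87.14²; (x − 174.6)² + (y + 0.6)² = 313.17²; (x − 210.3)² + (y − 181.2)² = 350.13².
Subtracting the P equation from the Q and R equations removes the quadratic terms:
470.2 x − 58.4 y = -64474.76
541.6 x + 305.2 y = -42416.32
Solving the 2×2 system: x ≈ -126.5, y ≈ 85.5 km.

(-126.5, 85.5)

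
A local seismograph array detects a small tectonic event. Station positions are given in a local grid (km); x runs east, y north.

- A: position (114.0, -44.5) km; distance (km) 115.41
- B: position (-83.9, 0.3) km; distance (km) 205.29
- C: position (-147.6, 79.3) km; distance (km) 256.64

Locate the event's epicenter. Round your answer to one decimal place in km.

Circle about each station: (x − 114.0)² + (y + 44.5)² = 115.41²; (x + 83.9)² + (y − 0.3)² = 205.29²; (x + 147.6)² + (y − 79.3)² = 256.64².
Subtracting the A equation from the B and C equations removes the quadratic terms:
-395.8 x + 89.6 y = -36761.47
-523.2 x + 247.6 y = -39446.62
Solving the 2×2 system: x ≈ 108.9, y ≈ 70.8 km.
Check against A (with the unrounded x, y): √((x − 114.0)²+(y + 44.5)²) = 115.44 ≈ 115.41 km. ✓

(108.9, 70.8)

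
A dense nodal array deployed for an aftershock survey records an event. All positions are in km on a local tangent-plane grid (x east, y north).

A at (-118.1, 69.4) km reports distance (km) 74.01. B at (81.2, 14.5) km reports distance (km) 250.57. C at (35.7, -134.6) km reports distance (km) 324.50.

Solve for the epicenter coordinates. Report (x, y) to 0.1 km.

x ≈ -134.8 km, y ≈ 141.5 km

Circle about each station: (x + 118.1)² + (y − 69.4)² = 74.01²; (x − 81.2)² + (y − 14.5)² = 250.57²; (x − 35.7)² + (y + 134.6)² = 324.50².
Subtracting the A equation from the B and C equations removes the quadratic terms:
398.6 x − 109.8 y = -69268.12
307.6 x − 408.0 y = -99195.09
Solving the 2×2 system: x ≈ -134.8, y ≈ 141.5 km.
Check against A (with the unrounded x, y): √((x + 118.1)²+(y − 69.4)²) = 74.00 ≈ 74.01 km. ✓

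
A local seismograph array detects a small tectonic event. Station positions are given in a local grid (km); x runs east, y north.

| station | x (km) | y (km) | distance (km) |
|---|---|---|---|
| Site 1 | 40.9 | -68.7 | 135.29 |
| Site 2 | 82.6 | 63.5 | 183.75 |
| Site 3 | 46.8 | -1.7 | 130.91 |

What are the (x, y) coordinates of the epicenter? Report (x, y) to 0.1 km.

Circle about each station: (x − 40.9)² + (y + 68.7)² = 135.29²; (x − 82.6)² + (y − 63.5)² = 183.75²; (x − 46.8)² + (y + 1.7)² = 130.91².
Subtracting pairs of circle equations eliminates x²+y² and gives linear equations (the radical axes):
83.4 x + 264.4 y = -10998.17
11.8 x + 134.0 y = -3033.41
Solving the 2×2 system: x ≈ -83.4, y ≈ -15.3 km.
Check against Site 1 (with the unrounded x, y): √((x − 40.9)²+(y + 68.7)²) = 135.27 ≈ 135.29 km. ✓

-83.4 km east, -15.3 km north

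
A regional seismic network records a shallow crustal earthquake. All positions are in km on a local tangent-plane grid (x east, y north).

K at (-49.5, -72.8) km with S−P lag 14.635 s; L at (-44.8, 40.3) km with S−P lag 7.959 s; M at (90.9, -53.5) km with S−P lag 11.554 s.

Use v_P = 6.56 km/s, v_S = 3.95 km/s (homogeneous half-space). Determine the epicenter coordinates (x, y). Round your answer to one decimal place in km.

34.0 km east, 46.1 km north

Distance from S−P lag: d = Δt · v_P v_S / (v_P − v_S) = Δt · (6.56·3.95)/(6.56−3.95) ≈ 9.9280·Δt.
So d_K = 145.30, d_L = 79.02, d_M = 114.71 km.
Circle about each station: (x + 49.5)² + (y + 72.8)² = 145.30²; (x + 44.8)² + (y − 40.3)² = 79.02²; (x − 90.9)² + (y + 53.5)² = 114.71².
Subtracting the K equation from the L and M equations removes the quadratic terms:
9.4 x + 226.2 y = 10748.97
280.8 x + 38.6 y = 11328.68
Solving the 2×2 system: x ≈ 34.0, y ≈ 46.1 km.
Check against K (with the unrounded x, y): √((x + 49.5)²+(y + 72.8)²) = 145.30 ≈ 145.30 km. ✓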